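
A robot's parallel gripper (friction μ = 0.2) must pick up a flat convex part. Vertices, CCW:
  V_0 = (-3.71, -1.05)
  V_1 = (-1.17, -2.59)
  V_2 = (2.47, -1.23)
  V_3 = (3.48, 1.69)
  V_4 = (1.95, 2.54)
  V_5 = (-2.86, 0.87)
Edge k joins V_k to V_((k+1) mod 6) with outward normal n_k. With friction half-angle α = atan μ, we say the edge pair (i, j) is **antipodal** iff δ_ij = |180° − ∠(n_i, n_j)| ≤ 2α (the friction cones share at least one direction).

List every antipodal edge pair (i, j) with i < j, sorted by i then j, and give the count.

α = atan 0.2 = 11.31°;  2α = 22.62°
n_0 = (-0.5185, -0.8551)
n_1 = (+0.3500, -0.9368)
n_2 = (+0.9451, -0.3269)
n_3 = (+0.4856, +0.8742)
n_4 = (-0.3280, +0.9447)
n_5 = (-0.9144, +0.4048)
  (0,1): δ = 128.28°  ·
  (0,2): δ = 77.85°  ·
  (0,3): δ = 2.17°  ✓
  (0,4): δ = 50.38°  ·
  (0,5): δ = 97.35°  ·
  (1,2): δ = 129.57°  ·
  (1,3): δ = 49.54°  ·
  (1,4): δ = 1.34°  ✓
  (1,5): δ = 45.63°  ·
  (2,3): δ = 99.97°  ·
  (2,4): δ = 51.77°  ·
  (2,5): δ = 4.80°  ✓
  (3,4): δ = 131.80°  ·
  (3,5): δ = 84.82°  ·
  (4,5): δ = 133.03°  ·
antipodal pairs: 3

count = 3; pairs: (0,3), (1,4), (2,5)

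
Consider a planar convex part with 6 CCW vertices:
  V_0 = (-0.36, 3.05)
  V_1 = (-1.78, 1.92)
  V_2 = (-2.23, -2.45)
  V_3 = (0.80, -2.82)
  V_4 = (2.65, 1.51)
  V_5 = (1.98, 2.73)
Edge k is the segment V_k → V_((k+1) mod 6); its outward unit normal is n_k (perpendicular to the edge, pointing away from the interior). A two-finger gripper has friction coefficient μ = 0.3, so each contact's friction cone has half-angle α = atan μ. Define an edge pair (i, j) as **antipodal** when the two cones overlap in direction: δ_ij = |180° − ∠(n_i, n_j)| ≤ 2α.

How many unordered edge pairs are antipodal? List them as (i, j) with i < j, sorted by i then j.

α = atan 0.3 = 16.70°;  2α = 33.40°
n_0 = (-0.6227, +0.7825)
n_1 = (-0.9947, +0.1024)
n_2 = (-0.1212, -0.9926)
n_3 = (+0.9196, -0.3929)
n_4 = (+0.8765, +0.4814)
n_5 = (+0.1355, +0.9908)
  (0,1): δ = 134.39°  ·
  (0,2): δ = 45.47°  ·
  (0,3): δ = 28.35°  ✓
  (0,4): δ = 80.26°  ·
  (0,5): δ = 133.70°  ·
  (1,2): δ = 91.08°  ·
  (1,3): δ = 17.26°  ✓
  (1,4): δ = 34.65°  ·
  (1,5): δ = 88.09°  ·
  (2,3): δ = 106.17°  ·
  (2,4): δ = 54.26°  ·
  (2,5): δ = 0.82°  ✓
  (3,4): δ = 128.09°  ·
  (3,5): δ = 74.65°  ·
  (4,5): δ = 126.56°  ·
antipodal pairs: 3

count = 3; pairs: (0,3), (1,3), (2,5)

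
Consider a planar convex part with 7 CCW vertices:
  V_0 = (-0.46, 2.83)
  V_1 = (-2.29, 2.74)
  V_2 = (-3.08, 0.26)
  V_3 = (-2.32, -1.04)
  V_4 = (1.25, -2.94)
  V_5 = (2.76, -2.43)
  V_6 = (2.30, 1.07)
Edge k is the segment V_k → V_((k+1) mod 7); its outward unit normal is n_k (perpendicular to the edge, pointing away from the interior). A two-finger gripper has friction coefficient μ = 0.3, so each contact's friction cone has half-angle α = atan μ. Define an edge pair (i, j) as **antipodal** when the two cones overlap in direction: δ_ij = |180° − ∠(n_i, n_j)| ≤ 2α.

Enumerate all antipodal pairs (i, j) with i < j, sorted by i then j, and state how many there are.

α = atan 0.3 = 16.70°;  2α = 33.40°
n_0 = (-0.0491, +0.9988)
n_1 = (-0.9528, +0.3035)
n_2 = (-0.8633, -0.5047)
n_3 = (-0.4698, -0.8828)
n_4 = (+0.3200, -0.9474)
n_5 = (+0.9915, +0.1303)
n_6 = (+0.5377, +0.8432)
  (0,1): δ = 110.48°  ·
  (0,2): δ = 62.50°  ·
  (0,3): δ = 30.84°  ✓
  (0,4): δ = 15.85°  ✓
  (0,5): δ = 94.67°  ·
  (0,6): δ = 144.66°  ·
  (1,2): δ = 132.02°  ·
  (1,3): δ = 100.35°  ·
  (1,4): δ = 53.67°  ·
  (1,5): δ = 25.16°  ✓
  (1,6): δ = 75.14°  ·
  (2,3): δ = 148.33°  ·
  (2,4): δ = 101.65°  ·
  (2,5): δ = 22.82°  ✓
  (2,6): δ = 27.16°  ✓
  (3,4): δ = 133.32°  ·
  (3,5): δ = 54.49°  ·
  (3,6): δ = 4.50°  ✓
  (4,5): δ = 101.17°  ·
  (4,6): δ = 51.19°  ·
  (5,6): δ = 130.01°  ·
antipodal pairs: 6

count = 6; pairs: (0,3), (0,4), (1,5), (2,5), (2,6), (3,6)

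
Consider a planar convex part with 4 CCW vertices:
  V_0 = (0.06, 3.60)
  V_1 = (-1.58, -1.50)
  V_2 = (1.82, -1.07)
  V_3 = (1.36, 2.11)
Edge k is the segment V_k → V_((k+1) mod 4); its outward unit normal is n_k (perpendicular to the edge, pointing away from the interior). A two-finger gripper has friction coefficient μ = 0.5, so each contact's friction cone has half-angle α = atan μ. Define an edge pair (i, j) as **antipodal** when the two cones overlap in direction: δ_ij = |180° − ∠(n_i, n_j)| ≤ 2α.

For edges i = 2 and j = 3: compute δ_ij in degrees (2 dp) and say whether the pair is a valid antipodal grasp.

α = atan 0.5 = 26.57°;  2α = 53.13°
edge 2: e_2 = (-0.46, +3.18);  n_2 = (+0.9897, +0.1432)
edge 3: e_3 = (-1.30, +1.49);  n_3 = (+0.7535, +0.6574)
∠(n_2, n_3) = 32.87°
δ = |180° − 32.87°| = 147.13°
147.13° > 2α = 53.13°  →  invalid

δ = 147.13°, invalid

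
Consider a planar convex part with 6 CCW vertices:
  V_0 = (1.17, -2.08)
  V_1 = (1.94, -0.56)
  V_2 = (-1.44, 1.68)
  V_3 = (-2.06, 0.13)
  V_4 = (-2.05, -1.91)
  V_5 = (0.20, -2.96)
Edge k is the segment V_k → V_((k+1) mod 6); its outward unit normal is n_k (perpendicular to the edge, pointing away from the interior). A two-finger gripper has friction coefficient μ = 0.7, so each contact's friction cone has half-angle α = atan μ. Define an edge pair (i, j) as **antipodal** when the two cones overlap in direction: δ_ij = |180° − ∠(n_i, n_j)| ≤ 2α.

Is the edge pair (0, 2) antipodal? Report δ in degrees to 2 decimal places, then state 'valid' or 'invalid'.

δ = 5.06°, valid

α = atan 0.7 = 34.99°;  2α = 69.98°
edge 0: e_0 = (+0.77, +1.52);  n_0 = (+0.8921, -0.4519)
edge 2: e_2 = (-0.62, -1.55);  n_2 = (-0.9285, +0.3714)
∠(n_0, n_2) = 174.94°
δ = |180° − 174.94°| = 5.06°
5.06° ≤ 2α = 69.98°  →  valid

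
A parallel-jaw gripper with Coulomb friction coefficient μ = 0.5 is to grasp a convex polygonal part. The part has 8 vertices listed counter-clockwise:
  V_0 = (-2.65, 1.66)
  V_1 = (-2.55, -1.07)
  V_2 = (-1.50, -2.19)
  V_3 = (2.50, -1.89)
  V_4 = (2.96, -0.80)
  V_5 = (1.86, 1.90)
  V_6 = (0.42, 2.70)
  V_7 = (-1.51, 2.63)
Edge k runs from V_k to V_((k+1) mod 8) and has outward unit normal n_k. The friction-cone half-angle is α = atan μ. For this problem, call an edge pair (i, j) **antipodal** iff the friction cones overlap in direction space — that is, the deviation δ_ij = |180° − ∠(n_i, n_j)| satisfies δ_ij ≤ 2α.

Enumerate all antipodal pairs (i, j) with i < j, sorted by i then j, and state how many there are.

α = atan 0.5 = 26.57°;  2α = 53.13°
n_0 = (-0.9993, -0.0366)
n_1 = (-0.7295, -0.6839)
n_2 = (+0.0748, -0.9972)
n_3 = (+0.9213, -0.3888)
n_4 = (+0.9261, +0.3773)
n_5 = (+0.4856, +0.8742)
n_6 = (-0.0362, +0.9993)
n_7 = (-0.6480, +0.7616)
  (0,1): δ = 138.95°  ·
  (0,2): δ = 87.81°  ·
  (0,3): δ = 24.98°  ✓
  (0,4): δ = 20.07°  ✓
  (0,5): δ = 58.85°  ·
  (0,6): δ = 89.98°  ·
  (0,7): δ = 128.30°  ·
  (1,2): δ = 128.86°  ·
  (1,3): δ = 66.03°  ·
  (1,4): δ = 20.99°  ✓
  (1,5): δ = 17.79°  ✓
  (1,6): δ = 48.92°  ✓
  (1,7): δ = 87.24°  ·
  (2,3): δ = 117.17°  ·
  (2,4): δ = 72.12°  ·
  (2,5): δ = 33.34°  ✓
  (2,6): δ = 2.21°  ✓
  (2,7): δ = 36.10°  ✓
  (3,4): δ = 134.95°  ·
  (3,5): δ = 96.17°  ·
  (3,6): δ = 65.04°  ·
  (3,7): δ = 26.73°  ✓
  (4,5): δ = 141.22°  ·
  (4,6): δ = 110.09°  ·
  (4,7): δ = 71.77°  ·
  (5,6): δ = 148.87°  ·
  (5,7): δ = 110.55°  ·
  (6,7): δ = 141.68°  ·
antipodal pairs: 9

count = 9; pairs: (0,3), (0,4), (1,4), (1,5), (1,6), (2,5), (2,6), (2,7), (3,7)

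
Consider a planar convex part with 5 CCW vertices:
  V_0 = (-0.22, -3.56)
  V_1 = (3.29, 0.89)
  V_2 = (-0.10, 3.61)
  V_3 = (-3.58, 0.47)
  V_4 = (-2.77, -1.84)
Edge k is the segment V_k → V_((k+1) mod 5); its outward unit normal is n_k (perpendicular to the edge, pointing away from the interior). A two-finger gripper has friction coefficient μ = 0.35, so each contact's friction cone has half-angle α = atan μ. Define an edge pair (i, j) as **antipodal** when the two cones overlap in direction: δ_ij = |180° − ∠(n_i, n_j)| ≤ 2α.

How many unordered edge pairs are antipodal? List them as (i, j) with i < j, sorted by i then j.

count = 3; pairs: (0,2), (1,3), (1,4)

α = atan 0.35 = 19.29°;  2α = 38.58°
n_0 = (+0.7852, -0.6193)
n_1 = (+0.6258, +0.7800)
n_2 = (-0.6699, +0.7424)
n_3 = (-0.9437, -0.3309)
n_4 = (-0.5592, -0.8290)
  (0,1): δ = 90.48°  ·
  (0,2): δ = 9.67°  ✓
  (0,3): δ = 57.59°  ·
  (0,4): δ = 94.27°  ·
  (1,2): δ = 99.20°  ·
  (1,3): δ = 31.93°  ✓
  (1,4): δ = 4.74°  ✓
  (2,3): δ = 112.74°  ·
  (2,4): δ = 76.06°  ·
  (3,4): δ = 143.32°  ·
antipodal pairs: 3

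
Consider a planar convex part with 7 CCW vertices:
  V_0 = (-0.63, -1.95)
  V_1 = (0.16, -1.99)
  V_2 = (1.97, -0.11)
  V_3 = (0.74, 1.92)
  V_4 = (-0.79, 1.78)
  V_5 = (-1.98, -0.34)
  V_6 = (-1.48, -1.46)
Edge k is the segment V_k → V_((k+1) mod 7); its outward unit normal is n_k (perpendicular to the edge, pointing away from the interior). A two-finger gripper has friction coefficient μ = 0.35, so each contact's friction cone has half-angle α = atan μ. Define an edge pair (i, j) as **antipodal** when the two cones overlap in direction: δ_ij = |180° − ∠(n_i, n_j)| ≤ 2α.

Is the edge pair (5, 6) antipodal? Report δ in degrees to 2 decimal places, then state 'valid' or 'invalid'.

δ = 144.02°, invalid

α = atan 0.35 = 19.29°;  2α = 38.58°
edge 5: e_5 = (+0.50, -1.12);  n_5 = (-0.9131, -0.4077)
edge 6: e_6 = (+0.85, -0.49);  n_6 = (-0.4994, -0.8664)
∠(n_5, n_6) = 35.98°
δ = |180° − 35.98°| = 144.02°
144.02° > 2α = 38.58°  →  invalid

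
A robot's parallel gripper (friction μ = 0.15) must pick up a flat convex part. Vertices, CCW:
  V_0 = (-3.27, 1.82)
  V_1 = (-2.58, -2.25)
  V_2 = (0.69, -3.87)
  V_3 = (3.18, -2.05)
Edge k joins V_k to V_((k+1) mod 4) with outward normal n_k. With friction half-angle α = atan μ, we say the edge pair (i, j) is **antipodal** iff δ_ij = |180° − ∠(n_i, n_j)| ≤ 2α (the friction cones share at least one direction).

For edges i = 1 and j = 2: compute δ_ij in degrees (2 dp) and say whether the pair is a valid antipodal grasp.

α = atan 0.15 = 8.53°;  2α = 17.06°
edge 1: e_1 = (+3.27, -1.62);  n_1 = (-0.4439, -0.8961)
edge 2: e_2 = (+2.49, +1.82);  n_2 = (+0.5901, -0.8073)
∠(n_1, n_2) = 62.52°
δ = |180° − 62.52°| = 117.48°
117.48° > 2α = 17.06°  →  invalid

δ = 117.48°, invalid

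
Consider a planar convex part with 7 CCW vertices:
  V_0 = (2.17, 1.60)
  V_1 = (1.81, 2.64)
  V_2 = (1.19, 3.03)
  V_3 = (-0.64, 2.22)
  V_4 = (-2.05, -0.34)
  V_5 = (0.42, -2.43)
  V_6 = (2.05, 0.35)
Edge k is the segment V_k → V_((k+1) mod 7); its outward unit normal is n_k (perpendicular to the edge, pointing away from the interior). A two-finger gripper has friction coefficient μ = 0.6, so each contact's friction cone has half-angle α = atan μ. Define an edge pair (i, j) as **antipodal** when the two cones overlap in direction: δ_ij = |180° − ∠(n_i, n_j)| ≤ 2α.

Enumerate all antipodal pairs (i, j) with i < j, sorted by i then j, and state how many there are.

α = atan 0.6 = 30.96°;  2α = 61.93°
n_0 = (+0.9450, +0.3271)
n_1 = (+0.5325, +0.8465)
n_2 = (-0.4047, +0.9144)
n_3 = (-0.8759, +0.4824)
n_4 = (-0.6459, -0.7634)
n_5 = (+0.8627, -0.5058)
n_6 = (+0.9954, -0.0956)
  (0,1): δ = 141.26°  ·
  (0,2): δ = 85.22°  ·
  (0,3): δ = 47.94°  ✓
  (0,4): δ = 30.67°  ✓
  (0,5): δ = 130.52°  ·
  (0,6): δ = 155.42°  ·
  (1,2): δ = 123.95°  ·
  (1,3): δ = 86.67°  ·
  (1,4): δ = 8.07°  ✓
  (1,5): δ = 91.79°  ·
  (1,6): δ = 116.69°  ·
  (2,3): δ = 142.72°  ·
  (2,4): δ = 64.11°  ·
  (2,5): δ = 35.74°  ✓
  (2,6): δ = 60.64°  ✓
  (3,4): δ = 101.39°  ·
  (3,5): δ = 1.54°  ✓
  (3,6): δ = 23.36°  ✓
  (4,5): δ = 80.15°  ·
  (4,6): δ = 55.25°  ✓
  (5,6): δ = 155.10°  ·
antipodal pairs: 8

count = 8; pairs: (0,3), (0,4), (1,4), (2,5), (2,6), (3,5), (3,6), (4,6)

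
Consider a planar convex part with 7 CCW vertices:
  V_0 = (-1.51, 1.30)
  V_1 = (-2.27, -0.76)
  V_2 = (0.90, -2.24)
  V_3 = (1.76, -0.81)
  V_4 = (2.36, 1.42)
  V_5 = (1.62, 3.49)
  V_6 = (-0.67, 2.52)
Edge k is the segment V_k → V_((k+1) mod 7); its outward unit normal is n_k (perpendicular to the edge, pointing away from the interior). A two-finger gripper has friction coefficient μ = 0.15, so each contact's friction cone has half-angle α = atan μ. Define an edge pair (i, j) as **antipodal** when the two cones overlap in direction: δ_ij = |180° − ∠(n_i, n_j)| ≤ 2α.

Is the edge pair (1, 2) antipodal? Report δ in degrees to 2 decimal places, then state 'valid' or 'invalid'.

δ = 96.00°, invalid

α = atan 0.15 = 8.53°;  2α = 17.06°
edge 1: e_1 = (+3.17, -1.48);  n_1 = (-0.4230, -0.9061)
edge 2: e_2 = (+0.86, +1.43);  n_2 = (+0.8570, -0.5154)
∠(n_1, n_2) = 84.00°
δ = |180° − 84.00°| = 96.00°
96.00° > 2α = 17.06°  →  invalid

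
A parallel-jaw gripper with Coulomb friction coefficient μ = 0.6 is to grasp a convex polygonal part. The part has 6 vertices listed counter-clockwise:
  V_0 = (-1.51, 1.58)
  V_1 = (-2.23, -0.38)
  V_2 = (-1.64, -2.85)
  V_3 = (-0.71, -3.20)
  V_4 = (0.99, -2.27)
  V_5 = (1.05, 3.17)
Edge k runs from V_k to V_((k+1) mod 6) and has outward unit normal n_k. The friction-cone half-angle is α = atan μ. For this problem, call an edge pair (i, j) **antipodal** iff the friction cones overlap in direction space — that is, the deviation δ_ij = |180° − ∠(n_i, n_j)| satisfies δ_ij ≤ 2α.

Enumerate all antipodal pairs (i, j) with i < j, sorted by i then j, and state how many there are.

count = 6; pairs: (0,3), (0,4), (1,4), (2,5), (3,5), (4,5)

α = atan 0.6 = 30.96°;  2α = 61.93°
n_0 = (-0.9387, +0.3448)
n_1 = (-0.9726, -0.2323)
n_2 = (-0.3522, -0.9359)
n_3 = (+0.4799, -0.8773)
n_4 = (+0.9999, -0.0110)
n_5 = (-0.5276, +0.8495)
  (0,1): δ = 146.40°  ·
  (0,2): δ = 90.45°  ·
  (0,3): δ = 41.15°  ✓
  (0,4): δ = 19.54°  ✓
  (0,5): δ = 142.01°  ·
  (1,2): δ = 124.06°  ·
  (1,3): δ = 74.75°  ·
  (1,4): δ = 14.07°  ✓
  (1,5): δ = 108.41°  ·
  (2,3): δ = 130.70°  ·
  (2,4): δ = 70.01°  ·
  (2,5): δ = 52.47°  ✓
  (3,4): δ = 119.31°  ·
  (3,5): δ = 3.16°  ✓
  (4,5): δ = 57.52°  ✓
antipodal pairs: 6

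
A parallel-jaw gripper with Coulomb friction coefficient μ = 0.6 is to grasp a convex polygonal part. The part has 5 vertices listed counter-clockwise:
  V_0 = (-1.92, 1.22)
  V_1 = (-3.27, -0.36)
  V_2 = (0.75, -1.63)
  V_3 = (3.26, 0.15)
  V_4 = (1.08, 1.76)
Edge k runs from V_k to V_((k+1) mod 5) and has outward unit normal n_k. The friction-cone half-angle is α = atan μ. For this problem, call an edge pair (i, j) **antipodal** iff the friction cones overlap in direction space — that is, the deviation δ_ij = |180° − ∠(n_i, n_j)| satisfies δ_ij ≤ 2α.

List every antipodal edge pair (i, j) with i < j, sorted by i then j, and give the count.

α = atan 0.6 = 30.96°;  2α = 61.93°
n_0 = (-0.7603, +0.6496)
n_1 = (-0.3012, -0.9535)
n_2 = (+0.5785, -0.8157)
n_3 = (+0.5941, +0.8044)
n_4 = (-0.1772, +0.9842)
  (0,1): δ = 67.02°  ·
  (0,2): δ = 14.15°  ✓
  (0,3): δ = 94.06°  ·
  (0,4): δ = 140.72°  ·
  (1,2): δ = 127.12°  ·
  (1,3): δ = 18.91°  ✓
  (1,4): δ = 27.74°  ✓
  (2,3): δ = 71.79°  ·
  (2,4): δ = 25.14°  ✓
  (3,4): δ = 133.35°  ·
antipodal pairs: 4

count = 4; pairs: (0,2), (1,3), (1,4), (2,4)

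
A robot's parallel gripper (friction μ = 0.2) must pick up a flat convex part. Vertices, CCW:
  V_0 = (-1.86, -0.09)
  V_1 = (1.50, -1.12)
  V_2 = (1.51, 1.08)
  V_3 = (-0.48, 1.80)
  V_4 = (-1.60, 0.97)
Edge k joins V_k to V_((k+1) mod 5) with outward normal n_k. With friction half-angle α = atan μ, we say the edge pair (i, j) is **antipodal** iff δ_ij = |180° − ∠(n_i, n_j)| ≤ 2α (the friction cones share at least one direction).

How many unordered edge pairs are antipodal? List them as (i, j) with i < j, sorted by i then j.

α = atan 0.2 = 11.31°;  2α = 22.62°
n_0 = (-0.2931, -0.9561)
n_1 = (+1.0000, -0.0045)
n_2 = (+0.3402, +0.9403)
n_3 = (-0.5954, +0.8034)
n_4 = (-0.9712, +0.2382)
  (0,1): δ = 73.22°  ·
  (0,2): δ = 2.85°  ✓
  (0,3): δ = 53.58°  ·
  (0,4): δ = 93.26°  ·
  (1,2): δ = 109.63°  ·
  (1,3): δ = 53.20°  ·
  (1,4): δ = 13.52°  ✓
  (2,3): δ = 123.57°  ·
  (2,4): δ = 83.89°  ·
  (3,4): δ = 140.32°  ·
antipodal pairs: 2

count = 2; pairs: (0,2), (1,4)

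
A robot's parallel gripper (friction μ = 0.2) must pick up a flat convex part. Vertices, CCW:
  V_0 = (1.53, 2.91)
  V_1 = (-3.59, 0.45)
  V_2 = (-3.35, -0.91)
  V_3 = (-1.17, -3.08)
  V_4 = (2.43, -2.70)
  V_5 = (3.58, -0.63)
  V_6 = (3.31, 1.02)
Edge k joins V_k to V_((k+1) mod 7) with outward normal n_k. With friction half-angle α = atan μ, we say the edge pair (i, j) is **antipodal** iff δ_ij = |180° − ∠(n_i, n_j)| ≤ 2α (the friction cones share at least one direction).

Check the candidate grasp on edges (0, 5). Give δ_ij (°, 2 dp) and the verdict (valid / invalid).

α = atan 0.2 = 11.31°;  2α = 22.62°
edge 0: e_0 = (-5.12, -2.46);  n_0 = (-0.4331, +0.9014)
edge 5: e_5 = (-0.27, +1.65);  n_5 = (+0.9869, +0.1615)
∠(n_0, n_5) = 106.37°
δ = |180° − 106.37°| = 73.63°
73.63° > 2α = 22.62°  →  invalid

δ = 73.63°, invalid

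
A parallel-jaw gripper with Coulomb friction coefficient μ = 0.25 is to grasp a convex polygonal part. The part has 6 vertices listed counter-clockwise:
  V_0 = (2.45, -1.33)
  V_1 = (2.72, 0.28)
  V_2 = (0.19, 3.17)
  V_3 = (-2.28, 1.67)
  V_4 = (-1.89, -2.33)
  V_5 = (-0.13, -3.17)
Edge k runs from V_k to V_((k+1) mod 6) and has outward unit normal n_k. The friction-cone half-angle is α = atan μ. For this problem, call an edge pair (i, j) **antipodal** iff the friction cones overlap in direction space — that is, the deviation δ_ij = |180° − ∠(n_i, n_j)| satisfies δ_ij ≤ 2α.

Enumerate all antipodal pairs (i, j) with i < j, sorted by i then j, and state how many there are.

count = 3; pairs: (0,3), (1,4), (2,5)

α = atan 0.25 = 14.04°;  2α = 28.07°
n_0 = (+0.9862, -0.1654)
n_1 = (+0.7524, +0.6587)
n_2 = (-0.5191, +0.8547)
n_3 = (-0.9953, -0.0970)
n_4 = (-0.4307, -0.9025)
n_5 = (+0.5806, -0.8142)
  (0,1): δ = 129.28°  ·
  (0,2): δ = 49.21°  ·
  (0,3): δ = 15.09°  ✓
  (0,4): δ = 74.01°  ·
  (0,5): δ = 135.02°  ·
  (1,2): δ = 99.93°  ·
  (1,3): δ = 35.63°  ·
  (1,4): δ = 23.29°  ✓
  (1,5): δ = 84.30°  ·
  (2,3): δ = 115.70°  ·
  (2,4): δ = 56.78°  ·
  (2,5): δ = 4.23°  ✓
  (3,4): δ = 121.08°  ·
  (3,5): δ = 60.07°  ·
  (4,5): δ = 118.99°  ·
antipodal pairs: 3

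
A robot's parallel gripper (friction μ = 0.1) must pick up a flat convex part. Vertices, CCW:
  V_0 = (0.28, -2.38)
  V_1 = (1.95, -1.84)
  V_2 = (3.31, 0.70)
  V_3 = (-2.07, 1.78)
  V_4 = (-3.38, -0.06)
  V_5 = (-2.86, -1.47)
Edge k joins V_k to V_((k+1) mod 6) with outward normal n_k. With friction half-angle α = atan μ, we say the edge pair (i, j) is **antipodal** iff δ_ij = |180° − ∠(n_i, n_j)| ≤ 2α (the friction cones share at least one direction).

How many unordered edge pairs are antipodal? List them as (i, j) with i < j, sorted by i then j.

count = 2; pairs: (1,3), (2,5)

α = atan 0.1 = 5.71°;  2α = 11.42°
n_0 = (+0.3077, -0.9515)
n_1 = (+0.8816, -0.4720)
n_2 = (+0.1968, +0.9804)
n_3 = (-0.8146, +0.5800)
n_4 = (-0.9382, -0.3460)
n_5 = (-0.2784, -0.9605)
  (0,1): δ = 136.08°  ·
  (0,2): δ = 29.27°  ·
  (0,3): δ = 36.63°  ·
  (0,4): δ = 92.32°  ·
  (0,5): δ = 145.92°  ·
  (1,2): δ = 73.18°  ·
  (1,3): δ = 7.28°  ✓
  (1,4): δ = 48.41°  ·
  (1,5): δ = 102.00°  ·
  (2,3): δ = 114.10°  ·
  (2,4): δ = 58.41°  ·
  (2,5): δ = 4.81°  ✓
  (3,4): δ = 124.31°  ·
  (3,5): δ = 70.71°  ·
  (4,5): δ = 126.41°  ·
antipodal pairs: 2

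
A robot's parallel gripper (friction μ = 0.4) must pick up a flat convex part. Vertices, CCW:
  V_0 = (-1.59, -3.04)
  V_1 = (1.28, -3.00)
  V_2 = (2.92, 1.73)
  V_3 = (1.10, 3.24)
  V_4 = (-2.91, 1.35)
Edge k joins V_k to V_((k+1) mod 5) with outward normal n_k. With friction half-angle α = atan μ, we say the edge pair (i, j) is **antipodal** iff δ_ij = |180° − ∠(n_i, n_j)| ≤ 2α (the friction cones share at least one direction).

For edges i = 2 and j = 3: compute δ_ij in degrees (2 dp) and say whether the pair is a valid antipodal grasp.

δ = 115.08°, invalid

α = atan 0.4 = 21.80°;  2α = 43.60°
edge 2: e_2 = (-1.82, +1.51);  n_2 = (+0.6385, +0.7696)
edge 3: e_3 = (-4.01, -1.89);  n_3 = (-0.4263, +0.9046)
∠(n_2, n_3) = 64.92°
δ = |180° − 64.92°| = 115.08°
115.08° > 2α = 43.60°  →  invalid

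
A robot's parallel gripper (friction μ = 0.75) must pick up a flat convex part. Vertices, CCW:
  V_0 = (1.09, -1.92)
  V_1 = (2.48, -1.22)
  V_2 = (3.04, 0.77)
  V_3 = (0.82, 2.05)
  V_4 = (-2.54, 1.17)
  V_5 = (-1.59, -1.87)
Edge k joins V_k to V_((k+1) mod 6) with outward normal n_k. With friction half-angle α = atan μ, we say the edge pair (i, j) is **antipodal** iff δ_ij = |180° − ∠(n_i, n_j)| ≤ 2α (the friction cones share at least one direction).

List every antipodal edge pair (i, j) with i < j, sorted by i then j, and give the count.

α = atan 0.75 = 36.87°;  2α = 73.74°
n_0 = (+0.4498, -0.8931)
n_1 = (+0.9626, -0.2709)
n_2 = (+0.4995, +0.8663)
n_3 = (-0.2534, +0.9674)
n_4 = (-0.9545, -0.2983)
n_5 = (-0.0187, -0.9998)
  (0,1): δ = 132.45°  ·
  (0,2): δ = 56.70°  ✓
  (0,3): δ = 12.05°  ✓
  (0,4): δ = 80.62°  ·
  (0,5): δ = 152.20°  ·
  (1,2): δ = 104.25°  ·
  (1,3): δ = 59.61°  ✓
  (1,4): δ = 33.07°  ✓
  (1,5): δ = 104.65°  ·
  (2,3): δ = 135.36°  ·
  (2,4): δ = 42.68°  ✓
  (2,5): δ = 28.90°  ✓
  (3,4): δ = 87.32°  ·
  (3,5): δ = 15.75°  ✓
  (4,5): δ = 108.42°  ·
antipodal pairs: 7

count = 7; pairs: (0,2), (0,3), (1,3), (1,4), (2,4), (2,5), (3,5)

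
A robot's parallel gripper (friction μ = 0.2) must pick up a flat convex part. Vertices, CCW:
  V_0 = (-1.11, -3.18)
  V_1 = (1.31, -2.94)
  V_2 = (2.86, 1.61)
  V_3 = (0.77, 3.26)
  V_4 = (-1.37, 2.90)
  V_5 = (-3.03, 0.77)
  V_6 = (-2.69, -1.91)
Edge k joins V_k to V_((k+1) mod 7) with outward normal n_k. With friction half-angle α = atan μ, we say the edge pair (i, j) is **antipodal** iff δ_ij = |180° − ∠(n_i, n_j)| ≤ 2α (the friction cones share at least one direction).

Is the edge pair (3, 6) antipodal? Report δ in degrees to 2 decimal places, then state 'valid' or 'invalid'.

δ = 48.34°, invalid

α = atan 0.2 = 11.31°;  2α = 22.62°
edge 3: e_3 = (-2.14, -0.36);  n_3 = (-0.1659, +0.9861)
edge 6: e_6 = (+1.58, -1.27);  n_6 = (-0.6265, -0.7794)
∠(n_3, n_6) = 131.66°
δ = |180° − 131.66°| = 48.34°
48.34° > 2α = 22.62°  →  invalid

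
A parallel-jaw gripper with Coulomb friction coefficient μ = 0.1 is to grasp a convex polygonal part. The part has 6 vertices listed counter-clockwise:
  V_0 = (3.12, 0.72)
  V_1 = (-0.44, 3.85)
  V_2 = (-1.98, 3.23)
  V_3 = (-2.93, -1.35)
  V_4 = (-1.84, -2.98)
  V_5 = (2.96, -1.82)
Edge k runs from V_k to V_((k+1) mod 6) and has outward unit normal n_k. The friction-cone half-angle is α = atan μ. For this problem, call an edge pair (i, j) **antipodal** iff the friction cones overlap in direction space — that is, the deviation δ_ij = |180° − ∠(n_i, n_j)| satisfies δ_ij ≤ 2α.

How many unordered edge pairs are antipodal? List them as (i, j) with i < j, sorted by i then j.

count = 2; pairs: (1,4), (2,5)

α = atan 0.1 = 5.71°;  2α = 11.42°
n_0 = (+0.6603, +0.7510)
n_1 = (-0.3735, +0.9276)
n_2 = (-0.9792, +0.2031)
n_3 = (-0.8313, -0.5559)
n_4 = (+0.2349, -0.9720)
n_5 = (+0.9980, -0.0629)
  (0,1): δ = 116.75°  ·
  (0,2): δ = 60.40°  ·
  (0,3): δ = 14.91°  ·
  (0,4): δ = 54.91°  ·
  (0,5): δ = 127.72°  ·
  (1,2): δ = 123.65°  ·
  (1,3): δ = 78.16°  ·
  (1,4): δ = 8.34°  ✓
  (1,5): δ = 64.47°  ·
  (2,3): δ = 134.51°  ·
  (2,4): δ = 64.70°  ·
  (2,5): δ = 8.11°  ✓
  (3,4): δ = 110.19°  ·
  (3,5): δ = 37.38°  ·
  (4,5): δ = 107.19°  ·
antipodal pairs: 2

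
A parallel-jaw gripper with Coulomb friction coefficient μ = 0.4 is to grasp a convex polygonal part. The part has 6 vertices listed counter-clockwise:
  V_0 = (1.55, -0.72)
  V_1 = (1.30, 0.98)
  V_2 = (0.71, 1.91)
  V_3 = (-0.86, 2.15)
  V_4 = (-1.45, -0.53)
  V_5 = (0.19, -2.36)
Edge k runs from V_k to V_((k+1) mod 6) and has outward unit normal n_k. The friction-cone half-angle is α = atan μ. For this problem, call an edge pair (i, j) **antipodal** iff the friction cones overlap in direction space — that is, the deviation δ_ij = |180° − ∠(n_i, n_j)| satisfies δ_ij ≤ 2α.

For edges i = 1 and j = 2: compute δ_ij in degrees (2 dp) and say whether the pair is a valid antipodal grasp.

α = atan 0.4 = 21.80°;  2α = 43.60°
edge 1: e_1 = (-0.59, +0.93);  n_1 = (+0.8444, +0.5357)
edge 2: e_2 = (-1.57, +0.24);  n_2 = (+0.1511, +0.9885)
∠(n_1, n_2) = 48.92°
δ = |180° − 48.92°| = 131.08°
131.08° > 2α = 43.60°  →  invalid

δ = 131.08°, invalid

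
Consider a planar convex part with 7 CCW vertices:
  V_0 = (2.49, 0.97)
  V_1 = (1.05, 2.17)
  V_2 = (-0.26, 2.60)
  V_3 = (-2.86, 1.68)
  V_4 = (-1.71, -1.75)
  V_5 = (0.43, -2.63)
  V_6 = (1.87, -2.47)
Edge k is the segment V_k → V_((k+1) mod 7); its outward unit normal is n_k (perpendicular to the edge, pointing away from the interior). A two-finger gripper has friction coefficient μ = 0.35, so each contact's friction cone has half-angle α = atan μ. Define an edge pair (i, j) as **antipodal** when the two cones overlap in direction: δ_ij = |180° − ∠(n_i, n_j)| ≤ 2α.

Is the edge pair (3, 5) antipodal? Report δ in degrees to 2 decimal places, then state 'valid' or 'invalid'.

α = atan 0.35 = 19.29°;  2α = 38.58°
edge 3: e_3 = (+1.15, -3.43);  n_3 = (-0.9481, -0.3179)
edge 5: e_5 = (+1.44, +0.16);  n_5 = (+0.1104, -0.9939)
∠(n_3, n_5) = 77.81°
δ = |180° − 77.81°| = 102.19°
102.19° > 2α = 38.58°  →  invalid

δ = 102.19°, invalid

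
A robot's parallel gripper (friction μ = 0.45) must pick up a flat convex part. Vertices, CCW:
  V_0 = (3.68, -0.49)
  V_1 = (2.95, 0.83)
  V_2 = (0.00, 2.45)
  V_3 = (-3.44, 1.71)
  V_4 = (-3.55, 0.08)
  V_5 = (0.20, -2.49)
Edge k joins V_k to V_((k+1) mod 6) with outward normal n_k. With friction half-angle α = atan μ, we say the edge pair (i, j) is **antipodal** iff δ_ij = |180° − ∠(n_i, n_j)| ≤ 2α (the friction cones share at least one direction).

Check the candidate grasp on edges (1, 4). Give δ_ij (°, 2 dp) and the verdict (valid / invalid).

α = atan 0.45 = 24.23°;  2α = 48.46°
edge 1: e_1 = (-2.95, +1.62);  n_1 = (+0.4813, +0.8765)
edge 4: e_4 = (+3.75, -2.57);  n_4 = (-0.5653, -0.8249)
∠(n_1, n_4) = 174.35°
δ = |180° − 174.35°| = 5.65°
5.65° ≤ 2α = 48.46°  →  valid

δ = 5.65°, valid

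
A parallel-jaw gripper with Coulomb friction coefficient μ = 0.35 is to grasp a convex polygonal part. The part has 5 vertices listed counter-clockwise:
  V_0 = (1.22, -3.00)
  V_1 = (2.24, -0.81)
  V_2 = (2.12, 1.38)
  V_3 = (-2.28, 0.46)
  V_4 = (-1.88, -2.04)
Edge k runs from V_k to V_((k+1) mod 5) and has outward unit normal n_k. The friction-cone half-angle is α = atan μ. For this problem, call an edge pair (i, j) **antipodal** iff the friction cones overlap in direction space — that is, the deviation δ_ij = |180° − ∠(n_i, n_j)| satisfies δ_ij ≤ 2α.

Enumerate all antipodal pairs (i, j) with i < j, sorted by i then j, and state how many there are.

count = 3; pairs: (0,3), (1,3), (2,4)

α = atan 0.35 = 19.29°;  2α = 38.58°
n_0 = (+0.9065, -0.4222)
n_1 = (+0.9985, +0.0547)
n_2 = (-0.2047, +0.9788)
n_3 = (-0.9874, -0.1580)
n_4 = (-0.2958, -0.9552)
  (0,1): δ = 151.89°  ·
  (0,2): δ = 53.22°  ·
  (0,3): δ = 34.06°  ✓
  (0,4): δ = 97.77°  ·
  (1,2): δ = 81.33°  ·
  (1,3): δ = 5.95°  ✓
  (1,4): δ = 69.66°  ·
  (2,3): δ = 92.72°  ·
  (2,4): δ = 29.02°  ✓
  (3,4): δ = 116.30°  ·
antipodal pairs: 3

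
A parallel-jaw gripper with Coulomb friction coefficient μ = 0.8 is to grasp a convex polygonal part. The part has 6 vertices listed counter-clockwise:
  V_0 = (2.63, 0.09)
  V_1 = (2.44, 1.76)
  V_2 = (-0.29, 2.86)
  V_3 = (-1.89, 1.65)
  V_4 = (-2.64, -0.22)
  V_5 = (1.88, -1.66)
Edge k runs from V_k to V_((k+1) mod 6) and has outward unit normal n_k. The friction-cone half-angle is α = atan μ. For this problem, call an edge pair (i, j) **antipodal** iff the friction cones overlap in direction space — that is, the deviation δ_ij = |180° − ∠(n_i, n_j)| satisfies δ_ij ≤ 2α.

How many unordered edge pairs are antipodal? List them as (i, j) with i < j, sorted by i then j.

count = 7; pairs: (0,2), (0,3), (0,4), (1,4), (2,4), (2,5), (3,5)

α = atan 0.8 = 38.66°;  2α = 77.32°
n_0 = (+0.9936, +0.1130)
n_1 = (+0.3737, +0.9275)
n_2 = (-0.6032, +0.7976)
n_3 = (-0.9281, +0.3722)
n_4 = (-0.3036, -0.9528)
n_5 = (+0.9191, -0.3939)
  (0,1): δ = 118.44°  ·
  (0,2): δ = 59.39°  ✓
  (0,3): δ = 28.34°  ✓
  (0,4): δ = 65.84°  ✓
  (0,5): δ = 150.31°  ·
  (1,2): δ = 120.96°  ·
  (1,3): δ = 89.91°  ·
  (1,4): δ = 4.27°  ✓
  (1,5): δ = 88.75°  ·
  (2,3): δ = 148.95°  ·
  (2,4): δ = 54.77°  ✓
  (2,5): δ = 29.70°  ✓
  (3,4): δ = 85.82°  ·
  (3,5): δ = 1.34°  ✓
  (4,5): δ = 95.53°  ·
antipodal pairs: 7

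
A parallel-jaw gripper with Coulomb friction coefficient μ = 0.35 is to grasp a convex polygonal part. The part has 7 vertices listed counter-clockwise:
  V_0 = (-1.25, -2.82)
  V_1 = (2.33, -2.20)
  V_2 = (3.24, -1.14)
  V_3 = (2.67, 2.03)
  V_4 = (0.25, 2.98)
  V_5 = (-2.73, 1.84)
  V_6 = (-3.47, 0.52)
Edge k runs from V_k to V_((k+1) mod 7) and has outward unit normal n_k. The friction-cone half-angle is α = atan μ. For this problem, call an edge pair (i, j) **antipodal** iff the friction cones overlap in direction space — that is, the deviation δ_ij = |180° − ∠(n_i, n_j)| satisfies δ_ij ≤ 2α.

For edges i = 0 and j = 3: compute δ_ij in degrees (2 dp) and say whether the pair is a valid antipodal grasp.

δ = 31.26°, valid

α = atan 0.35 = 19.29°;  2α = 38.58°
edge 0: e_0 = (+3.58, +0.62);  n_0 = (+0.1706, -0.9853)
edge 3: e_3 = (-2.42, +0.95);  n_3 = (+0.3654, +0.9308)
∠(n_0, n_3) = 148.74°
δ = |180° − 148.74°| = 31.26°
31.26° ≤ 2α = 38.58°  →  valid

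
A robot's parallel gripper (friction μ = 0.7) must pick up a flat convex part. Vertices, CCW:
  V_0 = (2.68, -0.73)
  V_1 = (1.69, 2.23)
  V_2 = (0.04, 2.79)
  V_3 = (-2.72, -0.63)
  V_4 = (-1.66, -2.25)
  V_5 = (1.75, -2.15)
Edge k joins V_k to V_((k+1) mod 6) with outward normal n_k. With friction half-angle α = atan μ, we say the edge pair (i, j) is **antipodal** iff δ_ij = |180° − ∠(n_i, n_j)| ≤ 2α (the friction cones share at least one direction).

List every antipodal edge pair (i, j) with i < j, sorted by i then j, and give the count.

α = atan 0.7 = 34.99°;  2α = 69.98°
n_0 = (+0.9484, +0.3172)
n_1 = (+0.3214, +0.9469)
n_2 = (-0.7782, +0.6280)
n_3 = (-0.8368, -0.5475)
n_4 = (+0.0293, -0.9996)
n_5 = (+0.8366, -0.5479)
  (0,1): δ = 127.24°  ·
  (0,2): δ = 57.40°  ✓
  (0,3): δ = 14.70°  ✓
  (0,4): δ = 73.19°  ·
  (0,5): δ = 128.29°  ·
  (1,2): δ = 110.16°  ·
  (1,3): δ = 38.06°  ✓
  (1,4): δ = 20.43°  ✓
  (1,5): δ = 75.52°  ·
  (2,3): δ = 107.90°  ·
  (2,4): δ = 49.42°  ✓
  (2,5): δ = 5.68°  ✓
  (3,4): δ = 121.52°  ·
  (3,5): δ = 66.42°  ✓
  (4,5): δ = 124.90°  ·
antipodal pairs: 7

count = 7; pairs: (0,2), (0,3), (1,3), (1,4), (2,4), (2,5), (3,5)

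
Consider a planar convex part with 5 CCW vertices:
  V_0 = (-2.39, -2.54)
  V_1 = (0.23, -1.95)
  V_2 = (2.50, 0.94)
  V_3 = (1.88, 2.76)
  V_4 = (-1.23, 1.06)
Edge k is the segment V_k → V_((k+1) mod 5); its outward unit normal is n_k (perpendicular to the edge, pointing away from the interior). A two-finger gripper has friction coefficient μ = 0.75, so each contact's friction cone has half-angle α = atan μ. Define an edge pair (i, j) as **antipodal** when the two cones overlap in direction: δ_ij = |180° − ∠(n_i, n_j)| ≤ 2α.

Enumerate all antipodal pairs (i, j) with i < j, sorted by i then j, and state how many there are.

count = 5; pairs: (0,3), (0,4), (1,3), (1,4), (2,4)

α = atan 0.75 = 36.87°;  2α = 73.74°
n_0 = (+0.2197, -0.9756)
n_1 = (+0.7864, -0.6177)
n_2 = (+0.9466, +0.3225)
n_3 = (-0.4796, +0.8775)
n_4 = (-0.9518, +0.3067)
  (0,1): δ = 140.84°  ·
  (0,2): δ = 83.88°  ·
  (0,3): δ = 15.97°  ✓
  (0,4): δ = 59.45°  ✓
  (1,2): δ = 123.04°  ·
  (1,3): δ = 23.19°  ✓
  (1,4): δ = 20.29°  ✓
  (2,3): δ = 80.15°  ·
  (2,4): δ = 36.67°  ✓
  (3,4): δ = 136.52°  ·
antipodal pairs: 5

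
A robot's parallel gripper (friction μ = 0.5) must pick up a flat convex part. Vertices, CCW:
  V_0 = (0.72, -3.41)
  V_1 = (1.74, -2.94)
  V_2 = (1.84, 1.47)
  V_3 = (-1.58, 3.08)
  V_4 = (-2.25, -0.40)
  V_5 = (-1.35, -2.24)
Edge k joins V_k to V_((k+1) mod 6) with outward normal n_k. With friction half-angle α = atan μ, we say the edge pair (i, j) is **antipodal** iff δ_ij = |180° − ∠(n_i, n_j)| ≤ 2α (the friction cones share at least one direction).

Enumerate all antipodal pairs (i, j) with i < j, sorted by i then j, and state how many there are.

α = atan 0.5 = 26.57°;  2α = 53.13°
n_0 = (+0.4185, -0.9082)
n_1 = (+0.9997, -0.0227)
n_2 = (+0.4259, +0.9048)
n_3 = (-0.9820, +0.1891)
n_4 = (-0.8983, -0.4394)
n_5 = (-0.4921, -0.8706)
  (0,1): δ = 116.04°  ·
  (0,2): δ = 49.95°  ✓
  (0,3): δ = 54.36°  ·
  (0,4): δ = 91.33°  ·
  (0,5): δ = 125.78°  ·
  (1,2): δ = 113.91°  ·
  (1,3): δ = 9.60°  ✓
  (1,4): δ = 27.36°  ✓
  (1,5): δ = 61.82°  ·
  (2,3): δ = 75.69°  ·
  (2,4): δ = 38.73°  ✓
  (2,5): δ = 4.27°  ✓
  (3,4): δ = 143.04°  ·
  (3,5): δ = 108.58°  ·
  (4,5): δ = 145.54°  ·
antipodal pairs: 5

count = 5; pairs: (0,2), (1,3), (1,4), (2,4), (2,5)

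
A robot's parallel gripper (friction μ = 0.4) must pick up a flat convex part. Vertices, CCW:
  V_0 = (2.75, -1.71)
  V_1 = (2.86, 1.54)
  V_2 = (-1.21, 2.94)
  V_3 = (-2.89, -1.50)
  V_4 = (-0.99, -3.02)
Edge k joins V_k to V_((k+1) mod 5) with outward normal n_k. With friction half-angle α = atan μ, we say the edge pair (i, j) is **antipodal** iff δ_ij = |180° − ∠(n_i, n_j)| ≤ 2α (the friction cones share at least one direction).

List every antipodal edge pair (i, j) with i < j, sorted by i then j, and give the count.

α = atan 0.4 = 21.80°;  2α = 43.60°
n_0 = (+0.9994, -0.0338)
n_1 = (+0.3253, +0.9456)
n_2 = (-0.9353, +0.3539)
n_3 = (-0.6247, -0.7809)
n_4 = (+0.3306, -0.9438)
  (0,1): δ = 107.04°  ·
  (0,2): δ = 18.79°  ✓
  (0,3): δ = 53.28°  ·
  (0,4): δ = 111.24°  ·
  (1,2): δ = 91.74°  ·
  (1,3): δ = 19.68°  ✓
  (1,4): δ = 38.29°  ✓
  (2,3): δ = 107.93°  ·
  (2,4): δ = 49.97°  ·
  (3,4): δ = 122.04°  ·
antipodal pairs: 3

count = 3; pairs: (0,2), (1,3), (1,4)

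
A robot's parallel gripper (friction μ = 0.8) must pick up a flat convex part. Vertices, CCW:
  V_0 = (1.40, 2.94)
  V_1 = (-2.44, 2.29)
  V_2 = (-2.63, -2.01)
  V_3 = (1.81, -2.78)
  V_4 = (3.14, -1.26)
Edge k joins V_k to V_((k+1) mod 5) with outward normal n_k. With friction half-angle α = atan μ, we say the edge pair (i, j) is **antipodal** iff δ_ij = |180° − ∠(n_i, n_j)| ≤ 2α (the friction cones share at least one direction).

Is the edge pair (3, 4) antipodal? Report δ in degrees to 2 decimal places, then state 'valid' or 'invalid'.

δ = 116.31°, invalid

α = atan 0.8 = 38.66°;  2α = 77.32°
edge 3: e_3 = (+1.33, +1.52);  n_3 = (+0.7526, -0.6585)
edge 4: e_4 = (-1.74, +4.20);  n_4 = (+0.9239, +0.3827)
∠(n_3, n_4) = 63.69°
δ = |180° − 63.69°| = 116.31°
116.31° > 2α = 77.32°  →  invalid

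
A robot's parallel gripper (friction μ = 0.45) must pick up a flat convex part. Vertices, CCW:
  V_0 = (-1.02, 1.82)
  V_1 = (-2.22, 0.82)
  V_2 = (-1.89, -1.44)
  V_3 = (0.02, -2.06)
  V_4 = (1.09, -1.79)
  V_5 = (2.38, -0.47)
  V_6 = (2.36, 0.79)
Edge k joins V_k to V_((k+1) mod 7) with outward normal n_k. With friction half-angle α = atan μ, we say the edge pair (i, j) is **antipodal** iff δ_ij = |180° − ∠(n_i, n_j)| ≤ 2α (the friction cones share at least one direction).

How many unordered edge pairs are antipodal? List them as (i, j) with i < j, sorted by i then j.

α = atan 0.45 = 24.23°;  2α = 48.46°
n_0 = (-0.6402, +0.7682)
n_1 = (-0.9895, -0.1445)
n_2 = (-0.3087, -0.9511)
n_3 = (+0.2447, -0.9696)
n_4 = (+0.7152, -0.6989)
n_5 = (+0.9999, +0.0159)
n_6 = (+0.2915, +0.9566)
  (0,1): δ = 121.50°  ·
  (0,2): δ = 57.79°  ·
  (0,3): δ = 25.64°  ✓
  (0,4): δ = 5.85°  ✓
  (0,5): δ = 51.10°  ·
  (0,6): δ = 123.25°  ·
  (1,2): δ = 116.29°  ·
  (1,3): δ = 84.15°  ·
  (1,4): δ = 52.65°  ·
  (1,5): δ = 7.40°  ✓
  (1,6): δ = 64.74°  ·
  (2,3): δ = 147.85°  ·
  (2,4): δ = 116.36°  ·
  (2,5): δ = 71.11°  ·
  (2,6): δ = 1.04°  ✓
  (3,4): δ = 148.50°  ·
  (3,5): δ = 103.25°  ·
  (3,6): δ = 31.11°  ✓
  (4,5): δ = 134.75°  ·
  (4,6): δ = 62.61°  ·
  (5,6): δ = 107.86°  ·
antipodal pairs: 5

count = 5; pairs: (0,3), (0,4), (1,5), (2,6), (3,6)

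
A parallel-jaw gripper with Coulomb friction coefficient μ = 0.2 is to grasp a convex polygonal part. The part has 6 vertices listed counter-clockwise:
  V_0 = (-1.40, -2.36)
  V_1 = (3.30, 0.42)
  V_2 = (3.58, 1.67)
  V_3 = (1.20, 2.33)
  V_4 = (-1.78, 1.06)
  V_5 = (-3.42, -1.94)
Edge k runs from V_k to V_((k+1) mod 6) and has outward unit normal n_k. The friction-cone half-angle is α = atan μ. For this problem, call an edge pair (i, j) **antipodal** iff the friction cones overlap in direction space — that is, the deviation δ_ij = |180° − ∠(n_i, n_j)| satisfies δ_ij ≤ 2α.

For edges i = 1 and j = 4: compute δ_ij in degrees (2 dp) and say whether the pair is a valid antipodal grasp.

α = atan 0.2 = 11.31°;  2α = 22.62°
edge 1: e_1 = (+0.28, +1.25);  n_1 = (+0.9758, -0.2186)
edge 4: e_4 = (-1.64, -3.00);  n_4 = (-0.8774, +0.4797)
∠(n_1, n_4) = 163.96°
δ = |180° − 163.96°| = 16.04°
16.04° ≤ 2α = 22.62°  →  valid

δ = 16.04°, valid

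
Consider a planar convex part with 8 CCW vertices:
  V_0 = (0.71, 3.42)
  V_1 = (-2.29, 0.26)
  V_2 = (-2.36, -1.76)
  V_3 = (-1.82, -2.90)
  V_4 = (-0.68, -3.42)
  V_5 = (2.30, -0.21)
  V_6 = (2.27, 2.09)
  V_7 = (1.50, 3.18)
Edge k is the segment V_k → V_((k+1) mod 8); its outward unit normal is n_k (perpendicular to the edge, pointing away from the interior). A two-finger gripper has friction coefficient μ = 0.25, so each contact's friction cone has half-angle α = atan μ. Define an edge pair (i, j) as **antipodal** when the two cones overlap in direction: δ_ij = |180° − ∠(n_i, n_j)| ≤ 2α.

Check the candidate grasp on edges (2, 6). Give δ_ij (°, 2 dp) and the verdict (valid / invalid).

α = atan 0.25 = 14.04°;  2α = 28.07°
edge 2: e_2 = (+0.54, -1.14);  n_2 = (-0.9037, -0.4281)
edge 6: e_6 = (-0.77, +1.09);  n_6 = (+0.8168, +0.5770)
∠(n_2, n_6) = 170.11°
δ = |180° − 170.11°| = 9.89°
9.89° ≤ 2α = 28.07°  →  valid

δ = 9.89°, valid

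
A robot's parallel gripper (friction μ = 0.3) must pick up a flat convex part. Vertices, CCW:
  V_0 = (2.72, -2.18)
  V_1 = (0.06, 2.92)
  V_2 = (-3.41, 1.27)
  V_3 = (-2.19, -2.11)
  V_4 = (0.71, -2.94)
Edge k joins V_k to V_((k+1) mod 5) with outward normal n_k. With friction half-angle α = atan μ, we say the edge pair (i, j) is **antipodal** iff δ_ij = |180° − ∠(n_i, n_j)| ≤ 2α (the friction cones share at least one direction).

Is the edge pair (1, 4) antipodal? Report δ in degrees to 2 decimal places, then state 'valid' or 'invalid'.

δ = 4.72°, valid

α = atan 0.3 = 16.70°;  2α = 33.40°
edge 1: e_1 = (-3.47, -1.65);  n_1 = (-0.4294, +0.9031)
edge 4: e_4 = (+2.01, +0.76);  n_4 = (+0.3537, -0.9354)
∠(n_1, n_4) = 175.28°
δ = |180° − 175.28°| = 4.72°
4.72° ≤ 2α = 33.40°  →  valid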